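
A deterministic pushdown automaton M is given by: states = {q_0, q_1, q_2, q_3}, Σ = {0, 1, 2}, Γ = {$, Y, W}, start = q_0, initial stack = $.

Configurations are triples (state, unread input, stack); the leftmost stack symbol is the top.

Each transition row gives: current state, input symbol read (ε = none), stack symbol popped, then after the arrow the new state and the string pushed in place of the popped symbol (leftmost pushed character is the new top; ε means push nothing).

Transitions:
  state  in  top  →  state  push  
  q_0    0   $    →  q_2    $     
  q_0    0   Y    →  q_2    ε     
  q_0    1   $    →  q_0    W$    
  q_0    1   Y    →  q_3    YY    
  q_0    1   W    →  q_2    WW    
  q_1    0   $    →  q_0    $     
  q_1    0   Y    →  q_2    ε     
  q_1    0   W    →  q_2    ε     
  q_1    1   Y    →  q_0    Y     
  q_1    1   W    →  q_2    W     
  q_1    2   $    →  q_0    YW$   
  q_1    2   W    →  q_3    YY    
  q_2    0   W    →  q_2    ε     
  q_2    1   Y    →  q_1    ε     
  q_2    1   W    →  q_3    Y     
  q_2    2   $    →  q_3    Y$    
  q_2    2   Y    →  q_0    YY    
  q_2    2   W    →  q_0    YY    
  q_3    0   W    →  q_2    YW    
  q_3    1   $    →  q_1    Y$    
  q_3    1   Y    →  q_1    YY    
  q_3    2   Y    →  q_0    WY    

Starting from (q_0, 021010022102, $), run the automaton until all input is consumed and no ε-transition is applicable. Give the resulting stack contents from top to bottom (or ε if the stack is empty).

(q_0, 021010022102, $)
  read 0, top $: go to q_2, push $ → (q_2, 21010022102, $)
  read 2, top $: go to q_3, push Y$ → (q_3, 1010022102, Y$)
  read 1, top Y: go to q_1, push YY → (q_1, 010022102, YY$)
  read 0, top Y: go to q_2, push ε → (q_2, 10022102, Y$)
  read 1, top Y: go to q_1, push ε → (q_1, 0022102, $)
  read 0, top $: go to q_0, push $ → (q_0, 022102, $)
  read 0, top $: go to q_2, push $ → (q_2, 22102, $)
  read 2, top $: go to q_3, push Y$ → (q_3, 2102, Y$)
  read 2, top Y: go to q_0, push WY → (q_0, 102, WY$)
  read 1, top W: go to q_2, push WW → (q_2, 02, WWY$)
  read 0, top W: go to q_2, push ε → (q_2, 2, WY$)
  read 2, top W: go to q_0, push YY → (q_0, ε, YYY$)
All input consumed in state q_0 with stack YYY$.

YYY$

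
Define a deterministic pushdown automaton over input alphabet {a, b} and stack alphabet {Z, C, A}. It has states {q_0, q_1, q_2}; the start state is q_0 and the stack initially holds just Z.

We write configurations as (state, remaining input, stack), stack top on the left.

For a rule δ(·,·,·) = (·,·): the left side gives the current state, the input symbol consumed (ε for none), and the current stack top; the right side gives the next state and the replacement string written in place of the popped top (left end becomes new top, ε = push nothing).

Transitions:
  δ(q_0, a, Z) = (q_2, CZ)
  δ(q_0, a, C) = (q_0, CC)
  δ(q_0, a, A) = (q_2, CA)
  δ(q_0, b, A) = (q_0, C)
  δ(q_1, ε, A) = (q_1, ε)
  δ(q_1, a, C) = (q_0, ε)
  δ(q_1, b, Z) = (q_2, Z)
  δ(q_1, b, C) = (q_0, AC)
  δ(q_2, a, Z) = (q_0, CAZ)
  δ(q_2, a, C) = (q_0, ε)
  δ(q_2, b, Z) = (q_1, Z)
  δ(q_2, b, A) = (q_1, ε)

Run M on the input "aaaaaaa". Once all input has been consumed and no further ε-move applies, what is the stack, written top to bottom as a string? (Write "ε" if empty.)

CZ

(q_0, aaaaaaa, Z)
  read a, top Z: go to q_2, push CZ → (q_2, aaaaaa, CZ)
  read a, top C: go to q_0, push ε → (q_0, aaaaa, Z)
  read a, top Z: go to q_2, push CZ → (q_2, aaaa, CZ)
  read a, top C: go to q_0, push ε → (q_0, aaa, Z)
  read a, top Z: go to q_2, push CZ → (q_2, aa, CZ)
  read a, top C: go to q_0, push ε → (q_0, a, Z)
  read a, top Z: go to q_2, push CZ → (q_2, ε, CZ)
All input consumed in state q_2 with stack CZ.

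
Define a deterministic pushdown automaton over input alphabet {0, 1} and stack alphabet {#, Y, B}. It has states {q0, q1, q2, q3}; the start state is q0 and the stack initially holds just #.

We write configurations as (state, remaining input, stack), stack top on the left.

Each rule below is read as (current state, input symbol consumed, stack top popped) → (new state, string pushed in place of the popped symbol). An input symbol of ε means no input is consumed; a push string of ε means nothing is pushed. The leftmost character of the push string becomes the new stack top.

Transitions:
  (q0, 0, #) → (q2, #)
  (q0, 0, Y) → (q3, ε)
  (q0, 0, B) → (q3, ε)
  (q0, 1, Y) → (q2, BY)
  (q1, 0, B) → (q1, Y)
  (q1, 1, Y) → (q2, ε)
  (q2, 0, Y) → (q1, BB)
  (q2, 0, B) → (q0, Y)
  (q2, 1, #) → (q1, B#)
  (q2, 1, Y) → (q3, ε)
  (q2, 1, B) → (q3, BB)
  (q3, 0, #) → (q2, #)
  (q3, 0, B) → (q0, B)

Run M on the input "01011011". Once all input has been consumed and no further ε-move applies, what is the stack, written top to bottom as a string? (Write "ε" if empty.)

B#

(q0, 01011011, #)
  read 0, top #: go to q2, push # → (q2, 1011011, #)
  read 1, top #: go to q1, push B# → (q1, 011011, B#)
  read 0, top B: go to q1, push Y → (q1, 11011, Y#)
  read 1, top Y: go to q2, push ε → (q2, 1011, #)
  read 1, top #: go to q1, push B# → (q1, 011, B#)
  read 0, top B: go to q1, push Y → (q1, 11, Y#)
  read 1, top Y: go to q2, push ε → (q2, 1, #)
  read 1, top #: go to q1, push B# → (q1, ε, B#)
All input consumed in state q1 with stack B#.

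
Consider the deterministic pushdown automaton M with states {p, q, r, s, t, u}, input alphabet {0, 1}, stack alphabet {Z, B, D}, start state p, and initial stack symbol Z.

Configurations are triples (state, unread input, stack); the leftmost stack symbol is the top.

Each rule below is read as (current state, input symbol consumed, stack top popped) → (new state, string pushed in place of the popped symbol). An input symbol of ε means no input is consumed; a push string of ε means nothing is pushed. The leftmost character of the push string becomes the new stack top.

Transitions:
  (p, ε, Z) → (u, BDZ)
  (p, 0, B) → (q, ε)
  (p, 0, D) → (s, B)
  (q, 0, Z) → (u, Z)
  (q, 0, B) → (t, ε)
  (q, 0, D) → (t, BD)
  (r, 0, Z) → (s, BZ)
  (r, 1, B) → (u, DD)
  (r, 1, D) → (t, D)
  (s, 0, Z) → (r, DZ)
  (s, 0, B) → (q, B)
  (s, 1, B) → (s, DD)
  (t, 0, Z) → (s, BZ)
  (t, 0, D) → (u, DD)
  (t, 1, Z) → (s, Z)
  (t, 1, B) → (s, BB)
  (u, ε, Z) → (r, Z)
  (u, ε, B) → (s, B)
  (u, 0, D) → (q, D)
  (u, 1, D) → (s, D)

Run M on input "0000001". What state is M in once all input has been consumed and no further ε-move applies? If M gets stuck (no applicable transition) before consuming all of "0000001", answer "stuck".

stuck

(p, 0000001, Z)
  ε-move, top Z: go to u, push BDZ → (u, 0000001, BDZ)
  ε-move, top B: go to s, push B → (s, 0000001, BDZ)
  read 0, top B: go to q, push B → (q, 000001, BDZ)
  read 0, top B: go to t, push ε → (t, 00001, DZ)
  read 0, top D: go to u, push DD → (u, 0001, DDZ)
  read 0, top D: go to q, push D → (q, 001, DDZ)
  read 0, top D: go to t, push BD → (t, 01, BDDZ)
No transition for (t, 0, top B); M blocks with input 01 remaining.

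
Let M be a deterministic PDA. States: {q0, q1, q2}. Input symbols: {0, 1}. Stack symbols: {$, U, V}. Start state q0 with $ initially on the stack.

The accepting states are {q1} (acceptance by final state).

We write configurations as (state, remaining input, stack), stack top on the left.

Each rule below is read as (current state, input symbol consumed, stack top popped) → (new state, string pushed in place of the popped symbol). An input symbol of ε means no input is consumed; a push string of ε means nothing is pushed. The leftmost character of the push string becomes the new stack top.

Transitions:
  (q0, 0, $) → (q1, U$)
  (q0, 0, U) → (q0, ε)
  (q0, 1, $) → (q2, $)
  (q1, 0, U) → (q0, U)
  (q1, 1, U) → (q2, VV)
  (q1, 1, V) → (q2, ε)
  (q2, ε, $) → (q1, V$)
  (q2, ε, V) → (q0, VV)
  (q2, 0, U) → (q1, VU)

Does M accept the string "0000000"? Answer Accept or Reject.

(q0, 0000000, $)
  read 0, top $: go to q1, push U$ → (q1, 000000, U$)
  read 0, top U: go to q0, push U → (q0, 00000, U$)
  read 0, top U: go to q0, push ε → (q0, 0000, $)
  read 0, top $: go to q1, push U$ → (q1, 000, U$)
  read 0, top U: go to q0, push U → (q0, 00, U$)
  read 0, top U: go to q0, push ε → (q0, 0, $)
  read 0, top $: go to q1, push U$ → (q1, ε, U$)
All input consumed; state q1 ∈ F.

Accept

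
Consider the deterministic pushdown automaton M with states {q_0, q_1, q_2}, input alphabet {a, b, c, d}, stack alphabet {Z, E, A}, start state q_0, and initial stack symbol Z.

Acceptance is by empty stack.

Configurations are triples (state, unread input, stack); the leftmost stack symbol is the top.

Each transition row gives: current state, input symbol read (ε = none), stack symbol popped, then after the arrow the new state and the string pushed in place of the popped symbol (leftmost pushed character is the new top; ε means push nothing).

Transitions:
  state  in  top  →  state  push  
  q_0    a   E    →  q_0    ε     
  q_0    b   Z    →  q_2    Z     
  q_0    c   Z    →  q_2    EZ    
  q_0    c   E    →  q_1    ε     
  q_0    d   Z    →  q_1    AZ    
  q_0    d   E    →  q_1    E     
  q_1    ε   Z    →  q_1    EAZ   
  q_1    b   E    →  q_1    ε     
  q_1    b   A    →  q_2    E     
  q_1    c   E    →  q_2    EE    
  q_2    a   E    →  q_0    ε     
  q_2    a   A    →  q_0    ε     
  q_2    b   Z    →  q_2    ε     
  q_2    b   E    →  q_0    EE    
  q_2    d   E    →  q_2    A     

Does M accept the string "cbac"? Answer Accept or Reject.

(q_0, cbac, Z)
  read c, top Z: go to q_2, push EZ → (q_2, bac, EZ)
  read b, top E: go to q_0, push EE → (q_0, ac, EEZ)
  read a, top E: go to q_0, push ε → (q_0, c, EZ)
  read c, top E: go to q_1, push ε → (q_1, ε, Z)
  ε-move, top Z: go to q_1, push EAZ → (q_1, ε, EAZ)
All input consumed; stack is EAZ, not empty, and no further ε-move applies.

Reject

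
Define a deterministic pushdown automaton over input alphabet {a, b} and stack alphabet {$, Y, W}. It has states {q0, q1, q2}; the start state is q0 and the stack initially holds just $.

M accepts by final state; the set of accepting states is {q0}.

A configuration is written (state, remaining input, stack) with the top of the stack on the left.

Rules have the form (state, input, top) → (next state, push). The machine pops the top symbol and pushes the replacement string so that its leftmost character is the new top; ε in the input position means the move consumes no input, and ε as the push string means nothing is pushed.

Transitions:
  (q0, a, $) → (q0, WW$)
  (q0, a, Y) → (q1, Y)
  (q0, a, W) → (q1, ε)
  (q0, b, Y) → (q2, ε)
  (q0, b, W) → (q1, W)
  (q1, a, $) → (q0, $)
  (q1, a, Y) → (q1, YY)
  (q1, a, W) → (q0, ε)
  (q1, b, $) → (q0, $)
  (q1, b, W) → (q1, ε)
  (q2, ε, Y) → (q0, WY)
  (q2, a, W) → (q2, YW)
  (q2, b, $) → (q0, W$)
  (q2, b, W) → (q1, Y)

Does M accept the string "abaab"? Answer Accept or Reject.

Accept

(q0, abaab, $)
  read a, top $: go to q0, push WW$ → (q0, baab, WW$)
  read b, top W: go to q1, push W → (q1, aab, WW$)
  read a, top W: go to q0, push ε → (q0, ab, W$)
  read a, top W: go to q1, push ε → (q1, b, $)
  read b, top $: go to q0, push $ → (q0, ε, $)
All input consumed; state q0 ∈ F.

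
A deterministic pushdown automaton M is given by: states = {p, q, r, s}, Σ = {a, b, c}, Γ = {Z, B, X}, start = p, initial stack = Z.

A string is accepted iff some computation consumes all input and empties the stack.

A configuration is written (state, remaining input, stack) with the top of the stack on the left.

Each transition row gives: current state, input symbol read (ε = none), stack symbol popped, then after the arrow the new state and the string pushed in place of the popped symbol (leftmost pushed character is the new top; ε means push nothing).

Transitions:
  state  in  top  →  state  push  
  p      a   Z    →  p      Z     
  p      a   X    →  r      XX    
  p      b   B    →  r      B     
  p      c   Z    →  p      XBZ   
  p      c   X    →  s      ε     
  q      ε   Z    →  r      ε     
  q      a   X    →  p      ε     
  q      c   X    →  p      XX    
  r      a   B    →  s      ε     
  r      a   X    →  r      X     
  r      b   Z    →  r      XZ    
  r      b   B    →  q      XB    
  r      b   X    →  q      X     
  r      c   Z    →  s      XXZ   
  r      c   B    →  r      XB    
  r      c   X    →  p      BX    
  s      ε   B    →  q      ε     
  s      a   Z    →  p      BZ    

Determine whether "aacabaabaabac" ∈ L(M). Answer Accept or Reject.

Accept

(p, aacabaabaabac, Z) ⊢ (p, acabaabaabac, Z) ⊢ (p, cabaabaabac, Z) ⊢ (p, abaabaabac, XBZ) ⊢ (r, baabaabac, XXBZ) ⊢ (q, aabaabac, XXBZ) ⊢ (p, abaabac, XBZ) ⊢ (r, baabac, XXBZ) ⊢ (q, aabac, XXBZ) ⊢ (p, abac, XBZ) ⊢ (r, bac, XXBZ) ⊢ (q, ac, XXBZ) ⊢ (p, c, XBZ) ⊢ (s, ε, BZ) ⊢ (q, ε, Z) ⊢ (r, ε, ε)
All input consumed and the stack is empty.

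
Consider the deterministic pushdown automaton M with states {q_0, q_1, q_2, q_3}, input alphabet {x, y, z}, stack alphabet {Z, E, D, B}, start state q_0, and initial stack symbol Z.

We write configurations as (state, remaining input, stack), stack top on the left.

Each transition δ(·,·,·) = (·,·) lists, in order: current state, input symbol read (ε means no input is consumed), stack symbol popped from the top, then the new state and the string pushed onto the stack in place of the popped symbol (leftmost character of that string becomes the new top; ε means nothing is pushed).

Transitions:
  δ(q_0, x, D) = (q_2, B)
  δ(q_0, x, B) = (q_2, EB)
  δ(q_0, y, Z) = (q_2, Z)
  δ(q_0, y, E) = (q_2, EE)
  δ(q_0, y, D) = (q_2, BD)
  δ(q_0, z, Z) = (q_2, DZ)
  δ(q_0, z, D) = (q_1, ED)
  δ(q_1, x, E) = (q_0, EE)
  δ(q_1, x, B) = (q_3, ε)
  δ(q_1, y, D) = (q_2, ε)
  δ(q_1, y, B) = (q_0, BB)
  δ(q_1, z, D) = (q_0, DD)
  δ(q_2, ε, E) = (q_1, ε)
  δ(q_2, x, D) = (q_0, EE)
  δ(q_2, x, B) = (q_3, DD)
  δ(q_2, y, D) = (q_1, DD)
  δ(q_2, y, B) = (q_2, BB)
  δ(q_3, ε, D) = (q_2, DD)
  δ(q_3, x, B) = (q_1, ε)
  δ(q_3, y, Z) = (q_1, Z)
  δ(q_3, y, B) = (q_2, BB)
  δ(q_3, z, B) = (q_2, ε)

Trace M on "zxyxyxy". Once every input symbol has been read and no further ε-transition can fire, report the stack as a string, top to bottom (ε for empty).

(q_0, zxyxyxy, Z)
  read z, top Z: go to q_2, push DZ → (q_2, xyxyxy, DZ)
  read x, top D: go to q_0, push EE → (q_0, yxyxy, EEZ)
  read y, top E: go to q_2, push EE → (q_2, xyxy, EEEZ)
  ε-move, top E: go to q_1, push ε → (q_1, xyxy, EEZ)
  read x, top E: go to q_0, push EE → (q_0, yxy, EEEZ)
  read y, top E: go to q_2, push EE → (q_2, xy, EEEEZ)
  ε-move, top E: go to q_1, push ε → (q_1, xy, EEEZ)
  read x, top E: go to q_0, push EE → (q_0, y, EEEEZ)
  read y, top E: go to q_2, push EE → (q_2, ε, EEEEEZ)
  ε-move, top E: go to q_1, push ε → (q_1, ε, EEEEZ)
All input consumed in state q_1 with stack EEEEZ.

EEEEZ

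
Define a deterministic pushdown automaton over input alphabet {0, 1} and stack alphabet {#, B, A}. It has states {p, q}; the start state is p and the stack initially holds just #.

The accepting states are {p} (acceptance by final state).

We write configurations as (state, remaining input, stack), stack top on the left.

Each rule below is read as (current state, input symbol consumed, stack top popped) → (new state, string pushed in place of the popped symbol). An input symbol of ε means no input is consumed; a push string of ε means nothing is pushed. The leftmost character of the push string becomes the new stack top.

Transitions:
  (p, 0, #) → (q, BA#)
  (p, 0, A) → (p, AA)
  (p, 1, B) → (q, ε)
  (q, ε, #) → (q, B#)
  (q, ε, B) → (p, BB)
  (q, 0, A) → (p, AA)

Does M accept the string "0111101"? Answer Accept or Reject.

Reject

(p, 0111101, #)
  read 0, top #: go to q, push BA# → (q, 111101, BA#)
  ε-move, top B: go to p, push BB → (p, 111101, BBA#)
  read 1, top B: go to q, push ε → (q, 11101, BA#)
  ε-move, top B: go to p, push BB → (p, 11101, BBA#)
  read 1, top B: go to q, push ε → (q, 1101, BA#)
  ε-move, top B: go to p, push BB → (p, 1101, BBA#)
  read 1, top B: go to q, push ε → (q, 101, BA#)
  ε-move, top B: go to p, push BB → (p, 101, BBA#)
  read 1, top B: go to q, push ε → (q, 01, BA#)
  ε-move, top B: go to p, push BB → (p, 01, BBA#)
No transition applies at (p, 01, BBA#); input not fully consumed.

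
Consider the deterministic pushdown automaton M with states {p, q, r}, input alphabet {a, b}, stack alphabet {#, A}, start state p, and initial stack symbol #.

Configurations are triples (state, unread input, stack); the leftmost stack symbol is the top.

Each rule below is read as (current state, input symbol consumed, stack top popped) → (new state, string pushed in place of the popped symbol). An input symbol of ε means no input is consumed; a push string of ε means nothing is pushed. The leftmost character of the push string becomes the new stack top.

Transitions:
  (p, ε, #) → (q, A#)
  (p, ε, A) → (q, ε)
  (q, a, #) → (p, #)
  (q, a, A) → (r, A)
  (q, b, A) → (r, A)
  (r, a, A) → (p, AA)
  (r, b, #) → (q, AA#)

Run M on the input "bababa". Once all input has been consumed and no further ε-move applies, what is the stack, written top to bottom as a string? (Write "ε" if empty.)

(p, bababa, #)
  ε-move, top #: go to q, push A# → (q, bababa, A#)
  read b, top A: go to r, push A → (r, ababa, A#)
  read a, top A: go to p, push AA → (p, baba, AA#)
  ε-move, top A: go to q, push ε → (q, baba, A#)
  read b, top A: go to r, push A → (r, aba, A#)
  read a, top A: go to p, push AA → (p, ba, AA#)
  ε-move, top A: go to q, push ε → (q, ba, A#)
  read b, top A: go to r, push A → (r, a, A#)
  read a, top A: go to p, push AA → (p, ε, AA#)
  ε-move, top A: go to q, push ε → (q, ε, A#)
All input consumed in state q with stack A#.

A#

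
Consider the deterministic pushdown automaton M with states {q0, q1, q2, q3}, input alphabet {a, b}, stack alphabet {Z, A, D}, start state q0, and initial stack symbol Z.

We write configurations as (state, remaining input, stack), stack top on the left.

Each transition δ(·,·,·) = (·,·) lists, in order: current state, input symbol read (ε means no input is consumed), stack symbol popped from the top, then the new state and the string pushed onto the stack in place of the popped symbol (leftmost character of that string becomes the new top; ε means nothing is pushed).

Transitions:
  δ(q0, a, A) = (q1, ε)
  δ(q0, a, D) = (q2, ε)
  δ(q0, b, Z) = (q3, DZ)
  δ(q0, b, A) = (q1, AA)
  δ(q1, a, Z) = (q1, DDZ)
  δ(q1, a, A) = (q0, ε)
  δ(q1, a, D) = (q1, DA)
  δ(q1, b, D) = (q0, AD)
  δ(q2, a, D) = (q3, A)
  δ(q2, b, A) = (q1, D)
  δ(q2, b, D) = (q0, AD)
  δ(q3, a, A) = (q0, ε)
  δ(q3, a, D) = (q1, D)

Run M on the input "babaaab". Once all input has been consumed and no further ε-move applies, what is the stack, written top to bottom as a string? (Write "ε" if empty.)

ADAAZ

(q0, babaaab, Z) ⊢ (q3, abaaab, DZ) ⊢ (q1, baaab, DZ) ⊢ (q0, aaab, ADZ) ⊢ (q1, aab, DZ) ⊢ (q1, ab, DAZ) ⊢ (q1, b, DAAZ) ⊢ (q0, ε, ADAAZ)
All input consumed in state q0 with stack ADAAZ.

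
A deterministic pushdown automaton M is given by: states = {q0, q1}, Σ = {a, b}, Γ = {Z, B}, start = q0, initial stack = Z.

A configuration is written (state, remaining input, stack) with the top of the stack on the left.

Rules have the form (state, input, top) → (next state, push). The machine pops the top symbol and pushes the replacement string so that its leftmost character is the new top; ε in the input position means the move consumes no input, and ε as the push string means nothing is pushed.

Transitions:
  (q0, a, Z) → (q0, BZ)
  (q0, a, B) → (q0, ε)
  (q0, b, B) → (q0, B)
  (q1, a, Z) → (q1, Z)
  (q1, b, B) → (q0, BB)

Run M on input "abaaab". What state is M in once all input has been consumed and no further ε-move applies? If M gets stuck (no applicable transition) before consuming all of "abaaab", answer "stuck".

stuck

(q0, abaaab, Z)
  read a, top Z: go to q0, push BZ → (q0, baaab, BZ)
  read b, top B: go to q0, push B → (q0, aaab, BZ)
  read a, top B: go to q0, push ε → (q0, aab, Z)
  read a, top Z: go to q0, push BZ → (q0, ab, BZ)
  read a, top B: go to q0, push ε → (q0, b, Z)
No transition for (q0, b, top Z); M blocks with input b remaining.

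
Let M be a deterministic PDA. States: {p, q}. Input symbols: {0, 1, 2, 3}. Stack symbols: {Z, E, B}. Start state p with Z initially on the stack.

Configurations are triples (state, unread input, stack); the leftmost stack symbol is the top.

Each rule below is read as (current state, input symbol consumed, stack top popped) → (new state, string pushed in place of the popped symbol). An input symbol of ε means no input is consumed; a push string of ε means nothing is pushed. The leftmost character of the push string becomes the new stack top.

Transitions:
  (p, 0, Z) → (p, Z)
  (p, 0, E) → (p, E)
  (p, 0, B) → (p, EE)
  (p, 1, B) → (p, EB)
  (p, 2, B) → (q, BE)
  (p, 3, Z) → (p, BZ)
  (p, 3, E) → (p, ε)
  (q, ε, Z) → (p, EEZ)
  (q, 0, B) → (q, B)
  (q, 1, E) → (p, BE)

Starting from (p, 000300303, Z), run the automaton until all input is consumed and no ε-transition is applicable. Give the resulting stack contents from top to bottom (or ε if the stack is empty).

(p, 000300303, Z) ⊢ (p, 00300303, Z) ⊢ (p, 0300303, Z) ⊢ (p, 300303, Z) ⊢ (p, 00303, BZ) ⊢ (p, 0303, EEZ) ⊢ (p, 303, EEZ) ⊢ (p, 03, EZ) ⊢ (p, 3, EZ) ⊢ (p, ε, Z)
All input consumed in state p with stack Z.

Z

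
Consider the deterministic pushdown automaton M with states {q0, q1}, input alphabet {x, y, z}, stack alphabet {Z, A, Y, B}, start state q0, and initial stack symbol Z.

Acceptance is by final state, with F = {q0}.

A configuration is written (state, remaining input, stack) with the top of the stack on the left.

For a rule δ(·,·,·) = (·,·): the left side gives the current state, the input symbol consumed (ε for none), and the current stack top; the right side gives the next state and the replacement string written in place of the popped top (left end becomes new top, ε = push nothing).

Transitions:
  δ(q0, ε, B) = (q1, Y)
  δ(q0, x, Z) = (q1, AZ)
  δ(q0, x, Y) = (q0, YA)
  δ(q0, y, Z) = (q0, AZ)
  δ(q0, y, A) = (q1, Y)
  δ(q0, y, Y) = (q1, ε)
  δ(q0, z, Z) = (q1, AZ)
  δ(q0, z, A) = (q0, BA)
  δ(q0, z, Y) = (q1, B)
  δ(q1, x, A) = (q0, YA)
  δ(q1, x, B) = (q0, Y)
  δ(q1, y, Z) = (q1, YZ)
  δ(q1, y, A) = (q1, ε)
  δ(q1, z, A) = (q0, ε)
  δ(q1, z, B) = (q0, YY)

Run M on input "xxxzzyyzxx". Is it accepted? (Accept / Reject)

(q0, xxxzzyyzxx, Z) ⊢ (q1, xxzzyyzxx, AZ) ⊢ (q0, xzzyyzxx, YAZ) ⊢ (q0, zzyyzxx, YAAZ) ⊢ (q1, zyyzxx, BAAZ) ⊢ (q0, yyzxx, YYAAZ) ⊢ (q1, yzxx, YAAZ)
No transition applies at (q1, yzxx, YAAZ); input not fully consumed.

Reject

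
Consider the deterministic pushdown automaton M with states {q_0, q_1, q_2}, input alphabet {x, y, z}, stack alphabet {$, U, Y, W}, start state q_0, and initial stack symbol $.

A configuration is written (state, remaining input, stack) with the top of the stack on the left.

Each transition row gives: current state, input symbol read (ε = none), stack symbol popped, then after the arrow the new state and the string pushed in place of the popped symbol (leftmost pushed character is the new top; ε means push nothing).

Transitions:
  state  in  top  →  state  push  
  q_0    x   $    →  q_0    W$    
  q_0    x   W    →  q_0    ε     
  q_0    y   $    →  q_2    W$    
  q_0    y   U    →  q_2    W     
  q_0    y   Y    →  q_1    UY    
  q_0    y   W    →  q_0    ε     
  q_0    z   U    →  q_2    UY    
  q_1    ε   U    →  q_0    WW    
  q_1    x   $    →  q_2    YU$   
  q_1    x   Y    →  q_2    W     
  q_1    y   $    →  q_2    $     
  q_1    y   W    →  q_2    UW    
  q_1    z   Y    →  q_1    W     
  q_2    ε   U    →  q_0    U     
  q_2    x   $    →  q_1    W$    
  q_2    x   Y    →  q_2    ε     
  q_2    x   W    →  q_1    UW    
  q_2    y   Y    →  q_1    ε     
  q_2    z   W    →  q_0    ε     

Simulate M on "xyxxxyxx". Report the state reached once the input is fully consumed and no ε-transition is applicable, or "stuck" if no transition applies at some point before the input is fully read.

(q_0, xyxxxyxx, $)
  read x, top $: go to q_0, push W$ → (q_0, yxxxyxx, W$)
  read y, top W: go to q_0, push ε → (q_0, xxxyxx, $)
  read x, top $: go to q_0, push W$ → (q_0, xxyxx, W$)
  read x, top W: go to q_0, push ε → (q_0, xyxx, $)
  read x, top $: go to q_0, push W$ → (q_0, yxx, W$)
  read y, top W: go to q_0, push ε → (q_0, xx, $)
  read x, top $: go to q_0, push W$ → (q_0, x, W$)
  read x, top W: go to q_0, push ε → (q_0, ε, $)
All input consumed; M is in state q_0.

q_0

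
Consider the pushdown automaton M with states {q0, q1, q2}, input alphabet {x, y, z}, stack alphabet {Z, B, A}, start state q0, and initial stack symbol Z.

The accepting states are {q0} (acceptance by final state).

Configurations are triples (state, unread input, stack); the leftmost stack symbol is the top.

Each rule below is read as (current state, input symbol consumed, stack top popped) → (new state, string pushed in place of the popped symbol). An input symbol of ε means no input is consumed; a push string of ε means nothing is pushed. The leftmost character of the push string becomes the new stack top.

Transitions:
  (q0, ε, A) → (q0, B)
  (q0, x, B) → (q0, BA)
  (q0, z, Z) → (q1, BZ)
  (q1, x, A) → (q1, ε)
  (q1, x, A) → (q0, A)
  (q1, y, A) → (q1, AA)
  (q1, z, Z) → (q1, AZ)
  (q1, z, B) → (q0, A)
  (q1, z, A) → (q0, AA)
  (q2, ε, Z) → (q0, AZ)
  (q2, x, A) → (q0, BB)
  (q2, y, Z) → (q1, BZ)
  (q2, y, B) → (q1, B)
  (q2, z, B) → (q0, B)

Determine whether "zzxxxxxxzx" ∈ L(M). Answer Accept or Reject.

Reject

No computation consumes all input and reaches a final state.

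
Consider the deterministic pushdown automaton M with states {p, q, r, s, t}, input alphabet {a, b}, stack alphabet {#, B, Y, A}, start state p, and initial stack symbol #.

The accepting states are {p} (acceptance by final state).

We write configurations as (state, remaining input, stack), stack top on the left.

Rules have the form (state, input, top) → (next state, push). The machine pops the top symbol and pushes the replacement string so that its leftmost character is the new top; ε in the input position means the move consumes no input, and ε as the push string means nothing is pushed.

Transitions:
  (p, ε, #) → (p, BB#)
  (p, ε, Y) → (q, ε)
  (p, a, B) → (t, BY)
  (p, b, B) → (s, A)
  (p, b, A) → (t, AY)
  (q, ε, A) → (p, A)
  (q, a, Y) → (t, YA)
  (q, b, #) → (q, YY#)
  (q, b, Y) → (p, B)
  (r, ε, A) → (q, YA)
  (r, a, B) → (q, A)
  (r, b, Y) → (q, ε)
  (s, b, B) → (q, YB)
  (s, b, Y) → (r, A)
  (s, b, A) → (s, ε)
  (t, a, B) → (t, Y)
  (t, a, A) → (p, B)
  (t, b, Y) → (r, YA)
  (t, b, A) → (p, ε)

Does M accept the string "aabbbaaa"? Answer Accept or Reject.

(p, aabbbaaa, #)
  ε-move, top #: go to p, push BB# → (p, aabbbaaa, BB#)
  read a, top B: go to t, push BY → (t, abbbaaa, BYB#)
  read a, top B: go to t, push Y → (t, bbbaaa, YYB#)
  read b, top Y: go to r, push YA → (r, bbaaa, YAYB#)
  read b, top Y: go to q, push ε → (q, baaa, AYB#)
  ε-move, top A: go to p, push A → (p, baaa, AYB#)
  read b, top A: go to t, push AY → (t, aaa, AYYB#)
  read a, top A: go to p, push B → (p, aa, BYYB#)
  read a, top B: go to t, push BY → (t, a, BYYYB#)
  read a, top B: go to t, push Y → (t, ε, YYYYB#)
All input consumed; state t ∉ F and no further ε-move applies.

Reject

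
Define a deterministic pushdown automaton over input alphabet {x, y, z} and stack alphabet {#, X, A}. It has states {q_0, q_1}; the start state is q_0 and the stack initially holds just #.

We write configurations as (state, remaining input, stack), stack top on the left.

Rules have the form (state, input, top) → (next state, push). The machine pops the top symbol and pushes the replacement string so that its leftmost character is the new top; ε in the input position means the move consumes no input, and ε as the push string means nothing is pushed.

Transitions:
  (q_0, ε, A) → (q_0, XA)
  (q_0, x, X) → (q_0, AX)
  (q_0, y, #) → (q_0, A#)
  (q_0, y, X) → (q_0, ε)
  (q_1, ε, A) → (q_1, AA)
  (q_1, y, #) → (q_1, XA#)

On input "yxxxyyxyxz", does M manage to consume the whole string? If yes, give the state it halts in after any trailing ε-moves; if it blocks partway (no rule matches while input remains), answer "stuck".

stuck

(q_0, yxxxyyxyxz, #)
  read y, top #: go to q_0, push A# → (q_0, xxxyyxyxz, A#)
  ε-move, top A: go to q_0, push XA → (q_0, xxxyyxyxz, XA#)
  read x, top X: go to q_0, push AX → (q_0, xxyyxyxz, AXA#)
  ε-move, top A: go to q_0, push XA → (q_0, xxyyxyxz, XAXA#)
  read x, top X: go to q_0, push AX → (q_0, xyyxyxz, AXAXA#)
  ε-move, top A: go to q_0, push XA → (q_0, xyyxyxz, XAXAXA#)
  read x, top X: go to q_0, push AX → (q_0, yyxyxz, AXAXAXA#)
  ε-move, top A: go to q_0, push XA → (q_0, yyxyxz, XAXAXAXA#)
  read y, top X: go to q_0, push ε → (q_0, yxyxz, AXAXAXA#)
  ε-move, top A: go to q_0, push XA → (q_0, yxyxz, XAXAXAXA#)
  read y, top X: go to q_0, push ε → (q_0, xyxz, AXAXAXA#)
  ε-move, top A: go to q_0, push XA → (q_0, xyxz, XAXAXAXA#)
  read x, top X: go to q_0, push AX → (q_0, yxz, AXAXAXAXA#)
  ε-move, top A: go to q_0, push XA → (q_0, yxz, XAXAXAXAXA#)
  read y, top X: go to q_0, push ε → (q_0, xz, AXAXAXAXA#)
  ε-move, top A: go to q_0, push XA → (q_0, xz, XAXAXAXAXA#)
  read x, top X: go to q_0, push AX → (q_0, z, AXAXAXAXAXA#)
  ε-move, top A: go to q_0, push XA → (q_0, z, XAXAXAXAXAXA#)
No transition for (q_0, z, top X); M blocks with input z remaining.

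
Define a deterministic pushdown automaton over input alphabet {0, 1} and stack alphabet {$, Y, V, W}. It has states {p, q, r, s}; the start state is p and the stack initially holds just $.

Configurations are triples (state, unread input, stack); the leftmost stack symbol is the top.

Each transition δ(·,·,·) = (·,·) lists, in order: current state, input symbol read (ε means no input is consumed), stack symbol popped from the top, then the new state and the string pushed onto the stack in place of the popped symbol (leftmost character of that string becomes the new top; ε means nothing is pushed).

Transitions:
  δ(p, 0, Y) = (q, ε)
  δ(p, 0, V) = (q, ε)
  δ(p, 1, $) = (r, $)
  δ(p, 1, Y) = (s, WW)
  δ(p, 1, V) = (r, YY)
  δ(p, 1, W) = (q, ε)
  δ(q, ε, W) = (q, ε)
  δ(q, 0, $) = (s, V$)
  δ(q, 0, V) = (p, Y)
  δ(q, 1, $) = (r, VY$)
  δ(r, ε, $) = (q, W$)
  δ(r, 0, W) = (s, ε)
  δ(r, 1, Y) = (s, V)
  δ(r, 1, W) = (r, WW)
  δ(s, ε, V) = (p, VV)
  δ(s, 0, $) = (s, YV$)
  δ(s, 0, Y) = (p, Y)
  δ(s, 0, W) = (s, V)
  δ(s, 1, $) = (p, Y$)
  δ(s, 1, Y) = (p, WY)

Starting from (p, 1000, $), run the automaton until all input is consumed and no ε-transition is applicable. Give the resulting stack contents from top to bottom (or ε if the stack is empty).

Y$

(p, 1000, $) ⊢ (r, 000, $) ⊢ (q, 000, W$) ⊢ (q, 000, $) ⊢ (s, 00, V$) ⊢ (p, 00, VV$) ⊢ (q, 0, V$) ⊢ (p, ε, Y$)
All input consumed in state p with stack Y$.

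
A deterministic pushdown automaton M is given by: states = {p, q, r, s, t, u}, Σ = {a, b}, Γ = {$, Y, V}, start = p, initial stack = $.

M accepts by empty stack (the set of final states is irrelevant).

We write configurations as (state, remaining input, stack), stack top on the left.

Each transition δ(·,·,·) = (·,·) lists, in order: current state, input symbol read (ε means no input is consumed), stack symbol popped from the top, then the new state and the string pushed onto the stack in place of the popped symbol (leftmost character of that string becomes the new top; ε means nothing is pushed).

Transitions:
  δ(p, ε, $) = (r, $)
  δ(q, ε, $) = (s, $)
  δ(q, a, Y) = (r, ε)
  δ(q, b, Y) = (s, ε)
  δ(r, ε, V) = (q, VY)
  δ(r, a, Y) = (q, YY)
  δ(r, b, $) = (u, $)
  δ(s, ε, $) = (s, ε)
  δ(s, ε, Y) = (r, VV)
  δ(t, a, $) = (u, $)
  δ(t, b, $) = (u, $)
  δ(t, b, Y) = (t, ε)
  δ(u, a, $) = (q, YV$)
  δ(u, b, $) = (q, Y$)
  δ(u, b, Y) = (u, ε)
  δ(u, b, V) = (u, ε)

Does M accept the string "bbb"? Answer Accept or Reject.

Accept

(p, bbb, $)
  ε-move, top $: go to r, push $ → (r, bbb, $)
  read b, top $: go to u, push $ → (u, bb, $)
  read b, top $: go to q, push Y$ → (q, b, Y$)
  read b, top Y: go to s, push ε → (s, ε, $)
  ε-move, top $: go to s, push ε → (s, ε, ε)
All input consumed and the stack is empty.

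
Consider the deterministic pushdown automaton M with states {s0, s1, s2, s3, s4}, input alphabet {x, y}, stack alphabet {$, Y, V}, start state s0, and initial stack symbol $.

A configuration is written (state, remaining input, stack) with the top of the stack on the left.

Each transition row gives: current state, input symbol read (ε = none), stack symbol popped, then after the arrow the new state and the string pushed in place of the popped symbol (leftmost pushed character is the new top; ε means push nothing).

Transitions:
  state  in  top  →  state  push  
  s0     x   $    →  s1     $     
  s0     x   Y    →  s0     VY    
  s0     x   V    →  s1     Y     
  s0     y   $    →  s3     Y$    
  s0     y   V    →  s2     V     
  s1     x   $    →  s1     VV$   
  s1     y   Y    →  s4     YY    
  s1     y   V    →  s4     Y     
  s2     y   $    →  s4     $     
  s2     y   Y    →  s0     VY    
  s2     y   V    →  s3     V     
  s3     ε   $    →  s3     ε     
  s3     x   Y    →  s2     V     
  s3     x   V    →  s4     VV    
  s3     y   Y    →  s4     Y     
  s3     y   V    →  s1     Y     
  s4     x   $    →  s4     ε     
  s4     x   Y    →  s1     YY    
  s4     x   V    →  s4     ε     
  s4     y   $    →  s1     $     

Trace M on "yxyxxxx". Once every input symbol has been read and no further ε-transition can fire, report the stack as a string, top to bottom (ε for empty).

ε

(s0, yxyxxxx, $)
  read y, top $: go to s3, push Y$ → (s3, xyxxxx, Y$)
  read x, top Y: go to s2, push V → (s2, yxxxx, V$)
  read y, top V: go to s3, push V → (s3, xxxx, V$)
  read x, top V: go to s4, push VV → (s4, xxx, VV$)
  read x, top V: go to s4, push ε → (s4, xx, V$)
  read x, top V: go to s4, push ε → (s4, x, $)
  read x, top $: go to s4, push ε → (s4, ε, ε)
All input consumed in state s4 with stack ε.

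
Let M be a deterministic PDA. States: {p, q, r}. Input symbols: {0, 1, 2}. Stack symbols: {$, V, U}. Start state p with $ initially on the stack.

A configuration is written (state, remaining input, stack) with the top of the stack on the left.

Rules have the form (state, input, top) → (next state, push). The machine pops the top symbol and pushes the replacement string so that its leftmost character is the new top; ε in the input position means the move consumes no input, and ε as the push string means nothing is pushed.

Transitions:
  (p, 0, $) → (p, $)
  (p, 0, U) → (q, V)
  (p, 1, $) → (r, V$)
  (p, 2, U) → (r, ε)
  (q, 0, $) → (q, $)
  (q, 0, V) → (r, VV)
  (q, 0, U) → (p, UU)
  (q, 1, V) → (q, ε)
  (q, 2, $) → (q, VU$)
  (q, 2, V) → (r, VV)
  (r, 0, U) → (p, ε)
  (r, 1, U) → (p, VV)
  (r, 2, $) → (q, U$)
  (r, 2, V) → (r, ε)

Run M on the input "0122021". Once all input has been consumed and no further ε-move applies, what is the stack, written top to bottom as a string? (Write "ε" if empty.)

(p, 0122021, $) ⊢ (p, 122021, $) ⊢ (r, 22021, V$) ⊢ (r, 2021, $) ⊢ (q, 021, U$) ⊢ (p, 21, UU$) ⊢ (r, 1, U$) ⊢ (p, ε, VV$)
All input consumed in state p with stack VV$.

VV$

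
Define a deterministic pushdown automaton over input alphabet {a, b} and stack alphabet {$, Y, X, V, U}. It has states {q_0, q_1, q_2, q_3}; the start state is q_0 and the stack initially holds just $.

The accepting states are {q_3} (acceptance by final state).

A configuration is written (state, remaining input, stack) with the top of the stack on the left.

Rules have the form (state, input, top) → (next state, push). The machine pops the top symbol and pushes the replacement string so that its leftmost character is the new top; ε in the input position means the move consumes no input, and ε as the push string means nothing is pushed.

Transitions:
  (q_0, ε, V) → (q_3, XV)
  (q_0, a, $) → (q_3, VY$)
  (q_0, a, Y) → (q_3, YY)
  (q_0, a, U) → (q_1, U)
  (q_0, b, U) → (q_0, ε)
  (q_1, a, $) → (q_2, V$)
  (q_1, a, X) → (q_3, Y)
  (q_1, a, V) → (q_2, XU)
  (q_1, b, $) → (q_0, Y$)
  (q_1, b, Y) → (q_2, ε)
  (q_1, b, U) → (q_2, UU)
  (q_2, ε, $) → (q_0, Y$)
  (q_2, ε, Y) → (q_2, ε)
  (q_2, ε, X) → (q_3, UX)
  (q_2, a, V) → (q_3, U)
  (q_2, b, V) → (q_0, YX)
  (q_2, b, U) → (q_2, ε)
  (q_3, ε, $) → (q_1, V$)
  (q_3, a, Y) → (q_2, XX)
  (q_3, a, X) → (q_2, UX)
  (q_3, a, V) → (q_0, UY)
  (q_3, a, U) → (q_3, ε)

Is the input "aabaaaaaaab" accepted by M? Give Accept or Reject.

(q_0, aabaaaaaaab, $)
  read a, top $: go to q_3, push VY$ → (q_3, abaaaaaaab, VY$)
  read a, top V: go to q_0, push UY → (q_0, baaaaaaab, UYY$)
  read b, top U: go to q_0, push ε → (q_0, aaaaaaab, YY$)
  read a, top Y: go to q_3, push YY → (q_3, aaaaaab, YYY$)
  read a, top Y: go to q_2, push XX → (q_2, aaaaab, XXYY$)
  ε-move, top X: go to q_3, push UX → (q_3, aaaaab, UXXYY$)
  read a, top U: go to q_3, push ε → (q_3, aaaab, XXYY$)
  read a, top X: go to q_2, push UX → (q_2, aaab, UXXYY$)
No transition applies at (q_2, aaab, UXXYY$); input not fully consumed.

Reject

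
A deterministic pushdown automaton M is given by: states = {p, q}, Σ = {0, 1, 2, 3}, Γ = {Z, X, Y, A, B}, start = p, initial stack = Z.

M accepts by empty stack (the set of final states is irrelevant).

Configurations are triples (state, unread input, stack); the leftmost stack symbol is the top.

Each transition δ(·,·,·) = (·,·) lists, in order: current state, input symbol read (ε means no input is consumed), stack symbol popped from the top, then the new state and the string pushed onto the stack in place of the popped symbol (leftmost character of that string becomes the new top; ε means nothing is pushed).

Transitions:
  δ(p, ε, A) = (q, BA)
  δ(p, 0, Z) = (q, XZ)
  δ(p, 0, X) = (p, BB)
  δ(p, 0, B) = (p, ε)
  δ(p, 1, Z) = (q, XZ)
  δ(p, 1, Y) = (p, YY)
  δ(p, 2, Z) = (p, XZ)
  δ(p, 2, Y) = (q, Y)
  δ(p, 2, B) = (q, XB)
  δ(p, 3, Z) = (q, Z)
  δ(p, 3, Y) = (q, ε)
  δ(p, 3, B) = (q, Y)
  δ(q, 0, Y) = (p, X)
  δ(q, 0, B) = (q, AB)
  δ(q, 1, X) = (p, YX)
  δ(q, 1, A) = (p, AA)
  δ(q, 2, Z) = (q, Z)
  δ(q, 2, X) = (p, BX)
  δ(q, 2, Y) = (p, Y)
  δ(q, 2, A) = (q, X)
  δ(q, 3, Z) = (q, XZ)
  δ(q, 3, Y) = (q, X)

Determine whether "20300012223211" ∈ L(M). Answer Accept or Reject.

(p, 20300012223211, Z)
  read 2, top Z: go to p, push XZ → (p, 0300012223211, XZ)
  read 0, top X: go to p, push BB → (p, 300012223211, BBZ)
  read 3, top B: go to q, push Y → (q, 00012223211, YBZ)
  read 0, top Y: go to p, push X → (p, 0012223211, XBZ)
  read 0, top X: go to p, push BB → (p, 012223211, BBBZ)
  read 0, top B: go to p, push ε → (p, 12223211, BBZ)
No transition applies at (p, 12223211, BBZ); input not fully consumed.

Reject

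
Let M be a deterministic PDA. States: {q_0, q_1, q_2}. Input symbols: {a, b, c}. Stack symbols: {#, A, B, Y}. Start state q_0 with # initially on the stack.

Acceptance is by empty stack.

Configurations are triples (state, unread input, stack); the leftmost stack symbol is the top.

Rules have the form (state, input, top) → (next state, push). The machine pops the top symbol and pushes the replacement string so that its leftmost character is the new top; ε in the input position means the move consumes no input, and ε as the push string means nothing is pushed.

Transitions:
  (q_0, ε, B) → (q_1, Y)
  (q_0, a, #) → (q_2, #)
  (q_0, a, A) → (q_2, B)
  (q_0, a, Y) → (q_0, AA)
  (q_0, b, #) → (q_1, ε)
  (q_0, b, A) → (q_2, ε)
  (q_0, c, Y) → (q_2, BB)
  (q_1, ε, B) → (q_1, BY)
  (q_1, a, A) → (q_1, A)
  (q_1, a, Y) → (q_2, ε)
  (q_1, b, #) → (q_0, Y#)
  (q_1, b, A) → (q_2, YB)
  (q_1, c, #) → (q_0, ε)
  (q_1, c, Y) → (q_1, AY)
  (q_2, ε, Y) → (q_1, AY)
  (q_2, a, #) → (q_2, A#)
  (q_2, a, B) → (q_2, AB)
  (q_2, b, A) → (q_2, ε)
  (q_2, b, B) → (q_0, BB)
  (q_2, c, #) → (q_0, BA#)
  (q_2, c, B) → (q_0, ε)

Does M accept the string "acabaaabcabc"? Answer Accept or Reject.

Reject

(q_0, acabaaabcabc, #) ⊢ (q_2, cabaaabcabc, #) ⊢ (q_0, abaaabcabc, BA#) ⊢ (q_1, abaaabcabc, YA#) ⊢ (q_2, baaabcabc, A#) ⊢ (q_2, aaabcabc, #) ⊢ (q_2, aabcabc, A#)
No transition applies at (q_2, aabcabc, A#); input not fully consumed.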